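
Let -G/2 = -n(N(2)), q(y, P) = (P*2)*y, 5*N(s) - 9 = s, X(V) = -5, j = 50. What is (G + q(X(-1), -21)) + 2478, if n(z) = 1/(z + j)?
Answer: 701578/261 ≈ 2688.0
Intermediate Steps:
N(s) = 9/5 + s/5
n(z) = 1/(50 + z) (n(z) = 1/(z + 50) = 1/(50 + z))
q(y, P) = 2*P*y (q(y, P) = (2*P)*y = 2*P*y)
G = 10/261 (G = -(-2)/(50 + (9/5 + (1/5)*2)) = -(-2)/(50 + (9/5 + 2/5)) = -(-2)/(50 + 11/5) = -(-2)/261/5 = -(-2)*5/261 = -2*(-5/261) = 10/261 ≈ 0.038314)
(G + q(X(-1), -21)) + 2478 = (10/261 + 2*(-21)*(-5)) + 2478 = (10/261 + 210) + 2478 = 54820/261 + 2478 = 701578/261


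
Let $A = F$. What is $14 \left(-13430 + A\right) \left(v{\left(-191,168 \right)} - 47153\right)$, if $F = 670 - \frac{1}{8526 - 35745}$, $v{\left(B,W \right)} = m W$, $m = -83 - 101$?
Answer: $\frac{379583423527490}{27219} \approx 1.3946 \cdot 10^{10}$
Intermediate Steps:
$m = -184$
$v{\left(B,W \right)} = - 184 W$
$F = \frac{18236731}{27219}$ ($F = 670 - \frac{1}{-27219} = 670 - - \frac{1}{27219} = 670 + \frac{1}{27219} = \frac{18236731}{27219} \approx 670.0$)
$A = \frac{18236731}{27219} \approx 670.0$
$14 \left(-13430 + A\right) \left(v{\left(-191,168 \right)} - 47153\right) = 14 \left(-13430 + \frac{18236731}{27219}\right) \left(\left(-184\right) 168 - 47153\right) = 14 \left(- \frac{347314439 \left(-30912 - 47153\right)}{27219}\right) = 14 \left(\left(- \frac{347314439}{27219}\right) \left(-78065\right)\right) = 14 \cdot \frac{27113101680535}{27219} = \frac{379583423527490}{27219}$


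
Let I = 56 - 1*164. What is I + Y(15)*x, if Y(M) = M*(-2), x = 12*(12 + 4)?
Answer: -5868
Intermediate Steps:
x = 192 (x = 12*16 = 192)
I = -108 (I = 56 - 164 = -108)
Y(M) = -2*M
I + Y(15)*x = -108 - 2*15*192 = -108 - 30*192 = -108 - 5760 = -5868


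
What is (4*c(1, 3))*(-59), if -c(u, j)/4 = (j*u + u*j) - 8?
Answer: -1888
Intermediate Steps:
c(u, j) = 32 - 8*j*u (c(u, j) = -4*((j*u + u*j) - 8) = -4*((j*u + j*u) - 8) = -4*(2*j*u - 8) = -4*(-8 + 2*j*u) = 32 - 8*j*u)
(4*c(1, 3))*(-59) = (4*(32 - 8*3*1))*(-59) = (4*(32 - 24))*(-59) = (4*8)*(-59) = 32*(-59) = -1888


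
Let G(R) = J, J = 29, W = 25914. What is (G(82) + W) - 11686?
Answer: 14257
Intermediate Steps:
G(R) = 29
(G(82) + W) - 11686 = (29 + 25914) - 11686 = 25943 - 11686 = 14257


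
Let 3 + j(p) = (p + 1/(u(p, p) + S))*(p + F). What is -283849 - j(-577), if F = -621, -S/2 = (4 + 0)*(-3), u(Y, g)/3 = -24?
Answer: -23402807/24 ≈ -9.7512e+5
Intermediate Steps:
u(Y, g) = -72 (u(Y, g) = 3*(-24) = -72)
S = 24 (S = -2*(4 + 0)*(-3) = -8*(-3) = -2*(-12) = 24)
j(p) = -3 + (-621 + p)*(-1/48 + p) (j(p) = -3 + (p + 1/(-72 + 24))*(p - 621) = -3 + (p + 1/(-48))*(-621 + p) = -3 + (p - 1/48)*(-621 + p) = -3 + (-1/48 + p)*(-621 + p) = -3 + (-621 + p)*(-1/48 + p))
-283849 - j(-577) = -283849 - (159/16 + (-577)² - 29809/48*(-577)) = -283849 - (159/16 + 332929 + 17199793/48) = -283849 - 1*16590431/24 = -283849 - 16590431/24 = -23402807/24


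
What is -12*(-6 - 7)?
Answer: 156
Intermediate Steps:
-12*(-6 - 7) = -12*(-13) = 156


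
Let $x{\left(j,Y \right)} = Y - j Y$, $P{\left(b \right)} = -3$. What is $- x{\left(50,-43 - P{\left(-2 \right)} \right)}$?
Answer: $-1960$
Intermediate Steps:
$x{\left(j,Y \right)} = Y - Y j$
$- x{\left(50,-43 - P{\left(-2 \right)} \right)} = - \left(-43 - -3\right) \left(1 - 50\right) = - \left(-43 + 3\right) \left(1 - 50\right) = - \left(-40\right) \left(-49\right) = \left(-1\right) 1960 = -1960$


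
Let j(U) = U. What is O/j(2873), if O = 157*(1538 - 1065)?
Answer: 74261/2873 ≈ 25.848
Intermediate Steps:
O = 74261 (O = 157*473 = 74261)
O/j(2873) = 74261/2873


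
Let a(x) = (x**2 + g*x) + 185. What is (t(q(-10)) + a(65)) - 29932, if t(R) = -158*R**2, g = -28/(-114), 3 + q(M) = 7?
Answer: -1597940/57 ≈ -28034.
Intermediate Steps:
q(M) = 4 (q(M) = -3 + 7 = 4)
g = 14/57 (g = -28*(-1/114) = 14/57 ≈ 0.24561)
a(x) = 185 + x**2 + 14*x/57 (a(x) = (x**2 + 14*x/57) + 185 = 185 + x**2 + 14*x/57)
(t(q(-10)) + a(65)) - 29932 = (-158*4**2 + (185 + 65**2 + (14/57)*65)) - 29932 = (-158*16 + (185 + 4225 + 910/57)) - 29932 = (-2528 + 252280/57) - 29932 = 108184/57 - 29932 = -1597940/57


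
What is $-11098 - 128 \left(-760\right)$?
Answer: $86182$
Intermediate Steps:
$-11098 - 128 \left(-760\right) = -11098 - -97280 = -11098 + 97280 = 86182$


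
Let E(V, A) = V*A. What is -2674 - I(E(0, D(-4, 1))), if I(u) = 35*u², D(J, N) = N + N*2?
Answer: -2674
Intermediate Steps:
D(J, N) = 3*N (D(J, N) = N + 2*N = 3*N)
E(V, A) = A*V
-2674 - I(E(0, D(-4, 1))) = -2674 - 35*((3*1)*0)² = -2674 - 35*(3*0)² = -2674 - 35*0² = -2674 - 35*0 = -2674 - 1*0 = -2674 + 0 = -2674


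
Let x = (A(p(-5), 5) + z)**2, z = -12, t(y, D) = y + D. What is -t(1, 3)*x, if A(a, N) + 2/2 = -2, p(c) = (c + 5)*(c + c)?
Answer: -900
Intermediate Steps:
p(c) = 2*c*(5 + c) (p(c) = (5 + c)*(2*c) = 2*c*(5 + c))
A(a, N) = -3 (A(a, N) = -1 - 2 = -3)
t(y, D) = D + y
x = 225 (x = (-3 - 12)**2 = (-15)**2 = 225)
-t(1, 3)*x = -(3 + 1)*225 = -4*225 = -1*900 = -900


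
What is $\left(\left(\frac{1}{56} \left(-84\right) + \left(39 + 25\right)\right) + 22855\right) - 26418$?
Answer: $- \frac{7001}{2} \approx -3500.5$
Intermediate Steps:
$\left(\left(\frac{1}{56} \left(-84\right) + \left(39 + 25\right)\right) + 22855\right) - 26418 = \left(\left(\frac{1}{56} \left(-84\right) + 64\right) + 22855\right) - 26418 = \left(\left(- \frac{3}{2} + 64\right) + 22855\right) - 26418 = \left(\frac{125}{2} + 22855\right) - 26418 = \frac{45835}{2} - 26418 = - \frac{7001}{2}$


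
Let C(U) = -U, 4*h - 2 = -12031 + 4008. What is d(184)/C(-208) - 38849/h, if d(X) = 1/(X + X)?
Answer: 914972265/47227648 ≈ 19.374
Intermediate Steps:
h = -8021/4 (h = ½ + (-12031 + 4008)/4 = ½ + (¼)*(-8023) = ½ - 8023/4 = -8021/4 ≈ -2005.3)
d(X) = 1/(2*X)
d(184)/C(-208) - 38849/h = ((½)/184)/((-1*(-208))) - 38849/(-8021/4) = ((½)*(1/184))/208 - 38849*(-4/8021) = (1/368)*(1/208) + 155396/8021 = 1/76544 + 155396/8021 = 914972265/47227648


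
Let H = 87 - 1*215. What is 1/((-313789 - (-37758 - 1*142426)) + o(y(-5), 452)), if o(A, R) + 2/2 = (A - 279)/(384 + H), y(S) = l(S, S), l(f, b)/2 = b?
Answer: -256/34203425 ≈ -7.4846e-6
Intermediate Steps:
l(f, b) = 2*b
y(S) = 2*S
H = -128 (H = 87 - 215 = -128)
o(A, R) = -535/256 + A/256 (o(A, R) = -1 + (A - 279)/(384 - 128) = -1 + (-279 + A)/256 = -1 + (-279 + A)*(1/256) = -1 + (-279/256 + A/256) = -535/256 + A/256)
1/((-313789 - (-37758 - 1*142426)) + o(y(-5), 452)) = 1/((-313789 - (-37758 - 1*142426)) + (-535/256 + (2*(-5))/256)) = 1/((-313789 - (-37758 - 142426)) + (-535/256 + (1/256)*(-10))) = 1/((-313789 - 1*(-180184)) + (-535/256 - 5/128)) = 1/((-313789 + 180184) - 545/256) = 1/(-133605 - 545/256) = 1/(-34203425/256) = -256/34203425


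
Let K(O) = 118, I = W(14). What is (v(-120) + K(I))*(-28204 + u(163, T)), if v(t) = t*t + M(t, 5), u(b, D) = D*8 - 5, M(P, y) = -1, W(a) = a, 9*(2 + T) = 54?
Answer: -409045509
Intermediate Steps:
T = 4 (T = -2 + (⅑)*54 = -2 + 6 = 4)
I = 14
u(b, D) = -5 + 8*D (u(b, D) = 8*D - 5 = -5 + 8*D)
v(t) = -1 + t² (v(t) = t*t - 1 = t² - 1 = -1 + t²)
(v(-120) + K(I))*(-28204 + u(163, T)) = ((-1 + (-120)²) + 118)*(-28204 + (-5 + 8*4)) = ((-1 + 14400) + 118)*(-28204 + (-5 + 32)) = (14399 + 118)*(-28204 + 27) = 14517*(-28177) = -409045509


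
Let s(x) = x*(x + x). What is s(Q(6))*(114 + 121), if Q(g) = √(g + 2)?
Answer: 3760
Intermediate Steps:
Q(g) = √(2 + g)
s(x) = 2*x² (s(x) = x*(2*x) = 2*x²)
s(Q(6))*(114 + 121) = (2*(√(2 + 6))²)*(114 + 121) = (2*(√8)²)*235 = (2*(2*√2)²)*235 = (2*8)*235 = 16*235 = 3760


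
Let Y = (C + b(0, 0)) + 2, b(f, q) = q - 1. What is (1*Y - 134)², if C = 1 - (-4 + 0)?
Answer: 16384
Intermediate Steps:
b(f, q) = -1 + q
C = 5 (C = 1 - 1*(-4) = 1 + 4 = 5)
Y = 6 (Y = (5 + (-1 + 0)) + 2 = (5 - 1) + 2 = 4 + 2 = 6)
(1*Y - 134)² = (1*6 - 134)² = (6 - 134)² = (-128)² = 16384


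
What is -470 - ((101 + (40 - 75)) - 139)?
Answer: -397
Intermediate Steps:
-470 - ((101 + (40 - 75)) - 139) = -470 - ((101 - 35) - 139) = -470 - (66 - 139) = -470 - 1*(-73) = -470 + 73 = -397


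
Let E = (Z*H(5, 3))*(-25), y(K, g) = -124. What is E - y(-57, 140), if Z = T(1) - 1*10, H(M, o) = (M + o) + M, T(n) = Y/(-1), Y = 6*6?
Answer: 15074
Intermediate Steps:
Y = 36
T(n) = -36 (T(n) = 36/(-1) = 36*(-1) = -36)
H(M, o) = o + 2*M
Z = -46 (Z = -36 - 1*10 = -36 - 10 = -46)
E = 14950 (E = -46*(3 + 2*5)*(-25) = -46*(3 + 10)*(-25) = -46*13*(-25) = -598*(-25) = 14950)
E - y(-57, 140) = 14950 - 1*(-124) = 14950 + 124 = 15074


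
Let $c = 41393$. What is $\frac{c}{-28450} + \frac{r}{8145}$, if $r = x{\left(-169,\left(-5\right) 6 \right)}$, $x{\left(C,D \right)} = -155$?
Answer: $- \frac{68311147}{46345050} \approx -1.474$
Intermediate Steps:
$r = -155$
$\frac{c}{-28450} + \frac{r}{8145} = \frac{41393}{-28450} - \frac{155}{8145} = 41393 \left(- \frac{1}{28450}\right) - \frac{31}{1629} = - \frac{41393}{28450} - \frac{31}{1629} = - \frac{68311147}{46345050}$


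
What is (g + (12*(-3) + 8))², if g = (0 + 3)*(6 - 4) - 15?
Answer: 1369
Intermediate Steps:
g = -9 (g = 3*2 - 15 = 6 - 15 = -9)
(g + (12*(-3) + 8))² = (-9 + (12*(-3) + 8))² = (-9 + (-36 + 8))² = (-9 - 28)² = (-37)² = 1369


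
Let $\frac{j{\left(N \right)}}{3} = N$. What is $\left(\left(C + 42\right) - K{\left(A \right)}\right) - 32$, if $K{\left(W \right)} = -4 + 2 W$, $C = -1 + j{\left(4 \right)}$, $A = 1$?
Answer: $23$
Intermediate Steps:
$j{\left(N \right)} = 3 N$
$C = 11$ ($C = -1 + 3 \cdot 4 = -1 + 12 = 11$)
$\left(\left(C + 42\right) - K{\left(A \right)}\right) - 32 = \left(\left(11 + 42\right) - \left(-4 + 2 \cdot 1\right)\right) - 32 = \left(53 - \left(-4 + 2\right)\right) - 32 = \left(53 - -2\right) - 32 = \left(53 + 2\right) - 32 = 55 - 32 = 23$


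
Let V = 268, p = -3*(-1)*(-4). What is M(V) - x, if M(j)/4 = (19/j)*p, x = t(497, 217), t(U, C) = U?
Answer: -33527/67 ≈ -500.40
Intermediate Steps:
p = -12 (p = 3*(-4) = -12)
x = 497
M(j) = -912/j (M(j) = 4*((19/j)*(-12)) = 4*(-228/j) = -912/j)
M(V) - x = -912/268 - 1*497 = -912*1/268 - 497 = -228/67 - 497 = -33527/67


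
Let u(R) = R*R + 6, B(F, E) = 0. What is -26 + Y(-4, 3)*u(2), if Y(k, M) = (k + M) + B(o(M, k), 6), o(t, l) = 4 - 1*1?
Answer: -36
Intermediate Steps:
o(t, l) = 3 (o(t, l) = 4 - 1 = 3)
Y(k, M) = M + k (Y(k, M) = (k + M) + 0 = (M + k) + 0 = M + k)
u(R) = 6 + R**2 (u(R) = R**2 + 6 = 6 + R**2)
-26 + Y(-4, 3)*u(2) = -26 + (3 - 4)*(6 + 2**2) = -26 - (6 + 4) = -26 - 1*10 = -26 - 10 = -36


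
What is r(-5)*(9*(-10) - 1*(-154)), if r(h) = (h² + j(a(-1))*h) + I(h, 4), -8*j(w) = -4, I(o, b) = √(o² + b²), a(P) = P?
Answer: 1440 + 64*√41 ≈ 1849.8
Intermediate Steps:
I(o, b) = √(b² + o²)
j(w) = ½ (j(w) = -⅛*(-4) = ½)
r(h) = h² + √(16 + h²) + h/2 (r(h) = (h² + h/2) + √(4² + h²) = (h² + h/2) + √(16 + h²) = h² + √(16 + h²) + h/2)
r(-5)*(9*(-10) - 1*(-154)) = ((-5)² + √(16 + (-5)²) + (½)*(-5))*(9*(-10) - 1*(-154)) = (25 + √(16 + 25) - 5/2)*(-90 + 154) = (25 + √41 - 5/2)*64 = (45/2 + √41)*64 = 1440 + 64*√41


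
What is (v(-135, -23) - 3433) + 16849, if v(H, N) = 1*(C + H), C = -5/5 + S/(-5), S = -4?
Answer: 66404/5 ≈ 13281.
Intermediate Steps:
C = -⅕ (C = -5/5 - 4/(-5) = -5*⅕ - 4*(-⅕) = -1 + ⅘ = -⅕ ≈ -0.20000)
v(H, N) = -⅕ + H (v(H, N) = 1*(-⅕ + H) = -⅕ + H)
(v(-135, -23) - 3433) + 16849 = ((-⅕ - 135) - 3433) + 16849 = (-676/5 - 3433) + 16849 = -17841/5 + 16849 = 66404/5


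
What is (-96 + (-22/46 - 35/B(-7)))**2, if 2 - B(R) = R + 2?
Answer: 5447556/529 ≈ 10298.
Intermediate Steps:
B(R) = -R (B(R) = 2 - (R + 2) = 2 - (2 + R) = 2 + (-2 - R) = -R)
(-96 + (-22/46 - 35/B(-7)))**2 = (-96 + (-22/46 - 35/((-1*(-7)))))**2 = (-96 + (-22*1/46 - 35/7))**2 = (-96 + (-11/23 - 35*1/7))**2 = (-96 + (-11/23 - 5))**2 = (-96 - 126/23)**2 = (-2334/23)**2 = 5447556/529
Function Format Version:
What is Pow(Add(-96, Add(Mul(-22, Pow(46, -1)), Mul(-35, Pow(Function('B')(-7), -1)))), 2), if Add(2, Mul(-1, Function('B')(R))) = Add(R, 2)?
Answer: Rational(5447556, 529) ≈ 10298.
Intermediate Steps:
Function('B')(R) = Mul(-1, R) (Function('B')(R) = Add(2, Mul(-1, Add(R, 2))) = Add(2, Mul(-1, Add(2, R))) = Add(2, Add(-2, Mul(-1, R))) = Mul(-1, R))
Pow(Add(-96, Add(Mul(-22, Pow(46, -1)), Mul(-35, Pow(Function('B')(-7), -1)))), 2) = Pow(Add(-96, Add(Mul(-22, Pow(46, -1)), Mul(-35, Pow(Mul(-1, -7), -1)))), 2) = Pow(Add(-96, Add(Mul(-22, Rational(1, 46)), Mul(-35, Pow(7, -1)))), 2) = Pow(Add(-96, Add(Rational(-11, 23), Mul(-35, Rational(1, 7)))), 2) = Pow(Add(-96, Add(Rational(-11, 23), -5)), 2) = Pow(Add(-96, Rational(-126, 23)), 2) = Pow(Rational(-2334, 23), 2) = Rational(5447556, 529)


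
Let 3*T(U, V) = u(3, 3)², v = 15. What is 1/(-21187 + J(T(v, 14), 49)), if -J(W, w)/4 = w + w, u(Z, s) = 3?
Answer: -1/21579 ≈ -4.6341e-5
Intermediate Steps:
T(U, V) = 3 (T(U, V) = (⅓)*3² = (⅓)*9 = 3)
J(W, w) = -8*w (J(W, w) = -4*(w + w) = -8*w)
1/(-21187 + J(T(v, 14), 49)) = 1/(-21187 - 8*49) = 1/(-21187 - 392) = 1/(-21579) = -1/21579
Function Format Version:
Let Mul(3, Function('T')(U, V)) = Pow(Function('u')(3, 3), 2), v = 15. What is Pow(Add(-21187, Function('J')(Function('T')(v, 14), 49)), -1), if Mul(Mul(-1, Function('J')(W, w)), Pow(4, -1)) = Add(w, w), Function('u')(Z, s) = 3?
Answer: Rational(-1, 21579) ≈ -4.6341e-5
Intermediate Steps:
Function('T')(U, V) = 3 (Function('T')(U, V) = Mul(Rational(1, 3), Pow(3, 2)) = Mul(Rational(1, 3), 9) = 3)
Function('J')(W, w) = Mul(-8, w) (Function('J')(W, w) = Mul(-4, Add(w, w)) = Mul(-4, Mul(2, w)) = Mul(-8, w))
Pow(Add(-21187, Function('J')(Function('T')(v, 14), 49)), -1) = Pow(Add(-21187, Mul(-8, 49)), -1) = Pow(Add(-21187, -392), -1) = Pow(-21579, -1) = Rational(-1, 21579)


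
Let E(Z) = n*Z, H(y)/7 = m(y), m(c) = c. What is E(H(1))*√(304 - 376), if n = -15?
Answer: -630*I*√2 ≈ -890.95*I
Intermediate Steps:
H(y) = 7*y
E(Z) = -15*Z
E(H(1))*√(304 - 376) = (-105)*√(304 - 376) = (-15*7)*√(-72) = -630*I*√2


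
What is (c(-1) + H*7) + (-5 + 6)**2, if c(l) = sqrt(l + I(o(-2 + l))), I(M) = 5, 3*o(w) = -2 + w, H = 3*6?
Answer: 129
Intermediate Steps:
H = 18
o(w) = -2/3 + w/3 (o(w) = (-2 + w)/3 = -2/3 + w/3)
c(l) = sqrt(5 + l) (c(l) = sqrt(l + 5) = sqrt(5 + l))
(c(-1) + H*7) + (-5 + 6)**2 = (sqrt(5 - 1) + 18*7) + (-5 + 6)**2 = (sqrt(4) + 126) + 1**2 = (2 + 126) + 1 = 128 + 1 = 129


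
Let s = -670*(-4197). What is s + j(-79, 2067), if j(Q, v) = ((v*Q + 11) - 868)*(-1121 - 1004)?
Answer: 351630740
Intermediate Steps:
j(Q, v) = 1821125 - 2125*Q*v (j(Q, v) = ((Q*v + 11) - 868)*(-2125) = ((11 + Q*v) - 868)*(-2125) = (-857 + Q*v)*(-2125) = 1821125 - 2125*Q*v)
s = 2811990
s + j(-79, 2067) = 2811990 + (1821125 - 2125*(-79)*2067) = 2811990 + (1821125 + 346997625) = 2811990 + 348818750 = 351630740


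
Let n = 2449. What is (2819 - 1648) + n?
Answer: 3620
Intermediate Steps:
(2819 - 1648) + n = (2819 - 1648) + 2449 = 1171 + 2449 = 3620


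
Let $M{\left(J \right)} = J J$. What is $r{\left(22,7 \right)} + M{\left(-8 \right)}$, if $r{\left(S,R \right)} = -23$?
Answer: $41$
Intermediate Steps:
$M{\left(J \right)} = J^{2}$
$r{\left(22,7 \right)} + M{\left(-8 \right)} = -23 + \left(-8\right)^{2} = -23 + 64 = 41$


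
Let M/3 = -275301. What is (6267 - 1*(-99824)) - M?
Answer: 931994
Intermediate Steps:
M = -825903 (M = 3*(-275301) = -825903)
(6267 - 1*(-99824)) - M = (6267 - 1*(-99824)) - 1*(-825903) = (6267 + 99824) + 825903 = 106091 + 825903 = 931994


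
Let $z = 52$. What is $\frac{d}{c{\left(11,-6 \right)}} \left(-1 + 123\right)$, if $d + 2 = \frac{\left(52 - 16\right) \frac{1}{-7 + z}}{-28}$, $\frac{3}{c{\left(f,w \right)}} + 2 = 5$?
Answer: $- \frac{8662}{35} \approx -247.49$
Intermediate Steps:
$c{\left(f,w \right)} = 1$ ($c{\left(f,w \right)} = \frac{3}{-2 + 5} = \frac{3}{3} = 3 \cdot \frac{1}{3} = 1$)
$d = - \frac{71}{35}$ ($d = -2 + \frac{\left(52 - 16\right) \frac{1}{-7 + 52}}{-28} = -2 + \frac{36}{45} \left(- \frac{1}{28}\right) = -2 + 36 \cdot \frac{1}{45} \left(- \frac{1}{28}\right) = -2 + \frac{4}{5} \left(- \frac{1}{28}\right) = -2 - \frac{1}{35} = - \frac{71}{35} \approx -2.0286$)
$\frac{d}{c{\left(11,-6 \right)}} \left(-1 + 123\right) = - \frac{71}{35 \cdot 1} \left(-1 + 123\right) = \left(- \frac{71}{35}\right) 1 \cdot 122 = \left(- \frac{71}{35}\right) 122 = - \frac{8662}{35}$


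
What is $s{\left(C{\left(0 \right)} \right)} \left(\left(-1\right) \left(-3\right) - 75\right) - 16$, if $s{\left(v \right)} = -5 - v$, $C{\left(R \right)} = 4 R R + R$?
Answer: $344$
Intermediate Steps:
$C{\left(R \right)} = R + 4 R^{2}$ ($C{\left(R \right)} = 4 R^{2} + R = R + 4 R^{2}$)
$s{\left(C{\left(0 \right)} \right)} \left(\left(-1\right) \left(-3\right) - 75\right) - 16 = \left(-5 - 0 \left(1 + 4 \cdot 0\right)\right) \left(\left(-1\right) \left(-3\right) - 75\right) - 16 = \left(-5 - 0 \left(1 + 0\right)\right) \left(3 - 75\right) - 16 = \left(-5 - 0 \cdot 1\right) \left(-72\right) - 16 = \left(-5 - 0\right) \left(-72\right) - 16 = \left(-5 + 0\right) \left(-72\right) - 16 = \left(-5\right) \left(-72\right) - 16 = 360 - 16 = 344$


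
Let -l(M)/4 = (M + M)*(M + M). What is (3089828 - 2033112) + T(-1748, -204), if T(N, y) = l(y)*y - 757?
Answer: 136890583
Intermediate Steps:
l(M) = -16*M² (l(M) = -4*(M + M)*(M + M) = -4*2*M*2*M = -16*M²)
T(N, y) = -757 - 16*y³ (T(N, y) = (-16*y²)*y - 757 = -16*y³ - 757 = -757 - 16*y³)
(3089828 - 2033112) + T(-1748, -204) = (3089828 - 2033112) + (-757 - 16*(-204)³) = 1056716 + (-757 - 16*(-8489664)) = 1056716 + (-757 + 135834624) = 1056716 + 135833867 = 136890583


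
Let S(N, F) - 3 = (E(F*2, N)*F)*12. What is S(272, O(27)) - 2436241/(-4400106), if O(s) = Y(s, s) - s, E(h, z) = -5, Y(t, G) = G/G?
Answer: 6879801919/4400106 ≈ 1563.6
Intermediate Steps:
Y(t, G) = 1
O(s) = 1 - s
S(N, F) = 3 - 60*F (S(N, F) = 3 - 5*F*12 = 3 - 60*F)
S(272, O(27)) - 2436241/(-4400106) = (3 - 60*(1 - 1*27)) - 2436241/(-4400106) = (3 - 60*(1 - 27)) - 2436241*(-1/4400106) = (3 - 60*(-26)) + 2436241/4400106 = (3 + 1560) + 2436241/4400106 = 1563 + 2436241/4400106 = 6879801919/4400106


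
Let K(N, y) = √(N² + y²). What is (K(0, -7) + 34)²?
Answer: 1681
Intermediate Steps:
(K(0, -7) + 34)² = (√(0² + (-7)²) + 34)² = (√(0 + 49) + 34)² = (√49 + 34)² = (7 + 34)² = 41² = 1681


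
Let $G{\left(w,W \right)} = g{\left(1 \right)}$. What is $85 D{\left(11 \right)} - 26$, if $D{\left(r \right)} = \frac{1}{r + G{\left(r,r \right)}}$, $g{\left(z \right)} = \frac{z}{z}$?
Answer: $- \frac{227}{12} \approx -18.917$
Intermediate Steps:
$g{\left(z \right)} = 1$
$G{\left(w,W \right)} = 1$
$D{\left(r \right)} = \frac{1}{1 + r}$ ($D{\left(r \right)} = \frac{1}{r + 1} = \frac{1}{1 + r}$)
$85 D{\left(11 \right)} - 26 = \frac{85}{1 + 11} - 26 = \frac{85}{12} - 26 = - \frac{227}{12}$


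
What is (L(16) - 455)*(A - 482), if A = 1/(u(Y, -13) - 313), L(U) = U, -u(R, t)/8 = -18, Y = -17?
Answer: 35760501/169 ≈ 2.1160e+5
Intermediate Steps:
u(R, t) = 144 (u(R, t) = -8*(-18) = 144)
A = -1/169 (A = 1/(144 - 313) = 1/(-169) = -1/169 ≈ -0.0059172)
(L(16) - 455)*(A - 482) = (16 - 455)*(-1/169 - 482) = -439*(-81459/169) = 35760501/169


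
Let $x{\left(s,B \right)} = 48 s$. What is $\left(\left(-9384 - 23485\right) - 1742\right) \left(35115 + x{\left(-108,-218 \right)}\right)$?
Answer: $-1035941841$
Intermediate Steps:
$\left(\left(-9384 - 23485\right) - 1742\right) \left(35115 + x{\left(-108,-218 \right)}\right) = \left(\left(-9384 - 23485\right) - 1742\right) \left(35115 + 48 \left(-108\right)\right) = \left(\left(-9384 - 23485\right) - 1742\right) \left(35115 - 5184\right) = \left(-32869 - 1742\right) 29931 = \left(-34611\right) 29931 = -1035941841$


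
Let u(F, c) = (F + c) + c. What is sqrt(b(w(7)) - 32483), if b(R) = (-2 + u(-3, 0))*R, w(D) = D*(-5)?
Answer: 2*I*sqrt(8077) ≈ 179.74*I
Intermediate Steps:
u(F, c) = F + 2*c
w(D) = -5*D
b(R) = -5*R (b(R) = (-2 + (-3 + 2*0))*R = (-2 + (-3 + 0))*R = (-2 - 3)*R = -5*R)
sqrt(b(w(7)) - 32483) = sqrt(-(-25)*7 - 32483) = sqrt(-5*(-35) - 32483) = sqrt(175 - 32483) = sqrt(-32308) = 2*I*sqrt(8077)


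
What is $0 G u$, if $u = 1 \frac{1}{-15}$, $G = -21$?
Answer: $0$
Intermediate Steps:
$u = - \frac{1}{15}$ ($u = 1 \left(- \frac{1}{15}\right) = - \frac{1}{15} \approx -0.066667$)
$0 G u = 0 \left(\left(-21\right) \left(- \frac{1}{15}\right)\right) = 0 \cdot \frac{7}{5} = 0$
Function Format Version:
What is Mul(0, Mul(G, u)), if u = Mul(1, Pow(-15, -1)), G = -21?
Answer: 0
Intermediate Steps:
u = Rational(-1, 15) (u = Mul(1, Rational(-1, 15)) = Rational(-1, 15) ≈ -0.066667)
Mul(0, Mul(G, u)) = Mul(0, Mul(-21, Rational(-1, 15))) = Mul(0, Rational(7, 5)) = 0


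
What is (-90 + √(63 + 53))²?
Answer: 8216 - 360*√29 ≈ 6277.3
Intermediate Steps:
(-90 + √(63 + 53))² = (-90 + √116)² = (-90 + 2*√29)²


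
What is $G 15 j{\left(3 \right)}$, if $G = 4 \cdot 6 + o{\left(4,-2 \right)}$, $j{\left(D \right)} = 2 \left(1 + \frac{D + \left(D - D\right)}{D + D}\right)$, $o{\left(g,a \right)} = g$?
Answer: $1260$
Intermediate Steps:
$j{\left(D \right)} = 3$ ($j{\left(D \right)} = 2 \left(1 + \frac{D + 0}{2 D}\right) = 2 \left(1 + D \frac{1}{2 D}\right) = 2 \left(1 + \frac{1}{2}\right) = 2 \cdot \frac{3}{2} = 3$)
$G = 28$ ($G = 4 \cdot 6 + 4 = 24 + 4 = 28$)
$G 15 j{\left(3 \right)} = 28 \cdot 15 \cdot 3 = 420 \cdot 3 = 1260$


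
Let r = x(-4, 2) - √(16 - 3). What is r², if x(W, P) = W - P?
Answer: (6 + √13)² ≈ 92.267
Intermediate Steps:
r = -6 - √13 (r = (-4 - 1*2) - √(16 - 3) = (-4 - 2) - √13 = -6 - √13 ≈ -9.6055)
r² = (-6 - √13)²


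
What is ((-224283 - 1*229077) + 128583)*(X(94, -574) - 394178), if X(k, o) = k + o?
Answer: 128175841266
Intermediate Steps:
((-224283 - 1*229077) + 128583)*(X(94, -574) - 394178) = ((-224283 - 1*229077) + 128583)*((94 - 574) - 394178) = ((-224283 - 229077) + 128583)*(-480 - 394178) = (-453360 + 128583)*(-394658) = -324777*(-394658) = 128175841266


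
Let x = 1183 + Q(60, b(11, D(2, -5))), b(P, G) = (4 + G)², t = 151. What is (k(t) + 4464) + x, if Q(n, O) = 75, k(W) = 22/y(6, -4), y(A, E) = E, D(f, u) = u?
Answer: 11433/2 ≈ 5716.5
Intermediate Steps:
k(W) = -11/2 (k(W) = 22/(-4) = 22*(-¼) = -11/2)
x = 1258 (x = 1183 + 75 = 1258)
(k(t) + 4464) + x = (-11/2 + 4464) + 1258 = 8917/2 + 1258 = 11433/2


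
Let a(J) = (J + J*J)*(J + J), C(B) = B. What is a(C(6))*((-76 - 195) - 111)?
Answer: -192528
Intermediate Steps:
a(J) = 2*J*(J + J²) (a(J) = (J + J²)*(2*J) = 2*J*(J + J²))
a(C(6))*((-76 - 195) - 111) = (2*6²*(1 + 6))*((-76 - 195) - 111) = (2*36*7)*(-271 - 111) = 504*(-382) = -192528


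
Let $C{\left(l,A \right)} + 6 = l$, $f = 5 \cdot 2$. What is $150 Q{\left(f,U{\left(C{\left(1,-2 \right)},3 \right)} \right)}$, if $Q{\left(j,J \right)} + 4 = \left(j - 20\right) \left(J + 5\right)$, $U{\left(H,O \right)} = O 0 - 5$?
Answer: $-600$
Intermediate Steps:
$f = 10$
$C{\left(l,A \right)} = -6 + l$
$U{\left(H,O \right)} = -5$ ($U{\left(H,O \right)} = 0 - 5 = -5$)
$Q{\left(j,J \right)} = -4 + \left(-20 + j\right) \left(5 + J\right)$ ($Q{\left(j,J \right)} = -4 + \left(j - 20\right) \left(J + 5\right) = -4 + \left(-20 + j\right) \left(5 + J\right)$)
$150 Q{\left(f,U{\left(C{\left(1,-2 \right)},3 \right)} \right)} = 150 \left(-104 - -100 + 5 \cdot 10 - 50\right) = 150 \left(-104 + 100 + 50 - 50\right) = 150 \left(-4\right) = -600$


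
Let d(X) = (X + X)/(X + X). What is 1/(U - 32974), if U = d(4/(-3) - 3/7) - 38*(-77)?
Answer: -1/30047 ≈ -3.3281e-5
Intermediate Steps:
d(X) = 1 (d(X) = (2*X)/((2*X)) = (2*X)*(1/(2*X)) = 1)
U = 2927 (U = 1 - 38*(-77) = 1 + 2926 = 2927)
1/(U - 32974) = 1/(2927 - 32974) = 1/(-30047) = -1/30047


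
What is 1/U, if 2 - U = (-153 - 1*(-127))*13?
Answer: 1/340 ≈ 0.0029412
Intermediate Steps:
U = 340 (U = 2 - (-153 - 1*(-127))*13 = 2 - (-153 + 127)*13 = 2 - (-26)*13 = 2 - 1*(-338) = 2 + 338 = 340)
1/U = 1/340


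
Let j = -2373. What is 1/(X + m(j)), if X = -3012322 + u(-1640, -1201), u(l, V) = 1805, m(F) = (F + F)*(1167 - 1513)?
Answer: -1/1368401 ≈ -7.3078e-7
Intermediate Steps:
m(F) = -692*F (m(F) = (2*F)*(-346) = -692*F)
X = -3010517 (X = -3012322 + 1805 = -3010517)
1/(X + m(j)) = 1/(-3010517 - 692*(-2373)) = 1/(-3010517 + 1642116) = 1/(-1368401) = -1/1368401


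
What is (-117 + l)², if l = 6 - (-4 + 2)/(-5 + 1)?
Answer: 49729/4 ≈ 12432.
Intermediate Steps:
l = 11/2 (l = 6 - (-2)/(-4) = 6 - (-2)*(-1)/4 = 6 - 1*½ = 6 - ½ = 11/2 ≈ 5.5000)
(-117 + l)² = (-117 + 11/2)² = (-223/2)² = 49729/4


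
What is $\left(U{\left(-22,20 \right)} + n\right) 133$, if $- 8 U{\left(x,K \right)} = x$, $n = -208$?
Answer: $- \frac{109193}{4} \approx -27298.0$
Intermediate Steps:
$U{\left(x,K \right)} = - \frac{x}{8}$
$\left(U{\left(-22,20 \right)} + n\right) 133 = \left(\left(- \frac{1}{8}\right) \left(-22\right) - 208\right) 133 = \left(\frac{11}{4} - 208\right) 133 = \left(- \frac{821}{4}\right) 133 = - \frac{109193}{4}$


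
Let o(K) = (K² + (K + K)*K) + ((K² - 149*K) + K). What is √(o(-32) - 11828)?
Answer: 2*I*√749 ≈ 54.736*I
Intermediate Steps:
o(K) = -148*K + 4*K² (o(K) = (K² + (2*K)*K) + (K² - 148*K) = (K² + 2*K²) + (K² - 148*K) = 3*K² + (K² - 148*K) = -148*K + 4*K²)
√(o(-32) - 11828) = √(4*(-32)*(-37 - 32) - 11828) = √(4*(-32)*(-69) - 11828) = √(8832 - 11828) = √(-2996) = 2*I*√749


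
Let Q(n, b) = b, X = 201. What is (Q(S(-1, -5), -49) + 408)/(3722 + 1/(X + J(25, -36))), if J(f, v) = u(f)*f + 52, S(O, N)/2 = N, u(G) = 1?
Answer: 99802/1034717 ≈ 0.096453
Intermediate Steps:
S(O, N) = 2*N
J(f, v) = 52 + f (J(f, v) = 1*f + 52 = f + 52 = 52 + f)
(Q(S(-1, -5), -49) + 408)/(3722 + 1/(X + J(25, -36))) = (-49 + 408)/(3722 + 1/(201 + (52 + 25))) = 359/(3722 + 1/(201 + 77)) = 359/(3722 + 1/278) = 359/(1034717/278) = 359*(278/1034717) = 99802/1034717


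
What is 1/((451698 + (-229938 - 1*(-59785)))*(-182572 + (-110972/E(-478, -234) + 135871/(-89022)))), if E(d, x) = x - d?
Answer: -5430342/279829384455061045 ≈ -1.9406e-11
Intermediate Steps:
1/((451698 + (-229938 - 1*(-59785)))*(-182572 + (-110972/E(-478, -234) + 135871/(-89022)))) = 1/((451698 + (-229938 - 1*(-59785)))*(-182572 + (-110972/(-234 - 1*(-478)) + 135871/(-89022)))) = 1/((451698 + (-229938 + 59785))*(-182572 + (-110972/(-234 + 478) + 135871*(-1/89022)))) = 1/((451698 - 170153)*(-182572 + (-110972/244 - 135871/89022))) = 1/(281545*(-182572 + (-110972*1/244 - 135871/89022))) = 1/(281545*(-182572 + (-27743/61 - 135871/89022))) = 1/(281545*(-182572 - 2478025477/5430342)) = 1/(281545*(-993906425101/5430342)) = 1/(-279829384455061045/5430342) = -5430342/279829384455061045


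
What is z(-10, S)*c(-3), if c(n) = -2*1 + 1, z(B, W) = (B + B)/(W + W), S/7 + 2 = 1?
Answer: -10/7 ≈ -1.4286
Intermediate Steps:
S = -7 (S = -14 + 7*1 = -14 + 7 = -7)
z(B, W) = B/W (z(B, W) = (2*B)/((2*W)) = (2*B)*(1/(2*W)) = B/W)
c(n) = -1 (c(n) = -2 + 1 = -1)
z(-10, S)*c(-3) = -10/(-7)*(-1) = -10*(-⅐)*(-1) = (10/7)*(-1) = -10/7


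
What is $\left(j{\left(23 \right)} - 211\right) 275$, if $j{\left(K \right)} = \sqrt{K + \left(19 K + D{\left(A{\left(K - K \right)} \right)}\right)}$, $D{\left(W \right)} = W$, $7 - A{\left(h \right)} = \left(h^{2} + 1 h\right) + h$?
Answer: $-58025 + 275 \sqrt{467} \approx -52082.0$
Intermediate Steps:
$A{\left(h \right)} = 7 - h^{2} - 2 h$ ($A{\left(h \right)} = 7 - \left(\left(h^{2} + 1 h\right) + h\right) = 7 - \left(\left(h^{2} + h\right) + h\right) = 7 - \left(\left(h + h^{2}\right) + h\right) = 7 - \left(h^{2} + 2 h\right) = 7 - h^{2} - 2 h$)
$j{\left(K \right)} = \sqrt{7 + 20 K}$ ($j{\left(K \right)} = \sqrt{K - \left(-7 + \left(K - K\right)^{2} - 19 K + 2 \left(K - K\right)\right)} = \sqrt{K + \left(19 K - -7\right)} = \sqrt{K + \left(19 K + \left(7 - 0 + 0\right)\right)} = \sqrt{K + \left(19 K + \left(7 + 0 + 0\right)\right)} = \sqrt{K + \left(19 K + 7\right)} = \sqrt{K + \left(7 + 19 K\right)} = \sqrt{7 + 20 K}$)
$\left(j{\left(23 \right)} - 211\right) 275 = \left(\sqrt{7 + 20 \cdot 23} - 211\right) 275 = \left(\sqrt{7 + 460} - 211\right) 275 = \left(\sqrt{467} - 211\right) 275 = \left(-211 + \sqrt{467}\right) 275 = -58025 + 275 \sqrt{467}$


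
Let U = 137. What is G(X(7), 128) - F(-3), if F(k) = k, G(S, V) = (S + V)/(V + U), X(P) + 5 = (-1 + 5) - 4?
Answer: 918/265 ≈ 3.4641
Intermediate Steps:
X(P) = -5 (X(P) = -5 + ((-1 + 5) - 4) = -5 + (4 - 4) = -5 + 0 = -5)
G(S, V) = (S + V)/(137 + V) (G(S, V) = (S + V)/(V + 137) = (S + V)/(137 + V))
G(X(7), 128) - F(-3) = (-5 + 128)/(137 + 128) - 1*(-3) = 123/265 + 3 = 918/265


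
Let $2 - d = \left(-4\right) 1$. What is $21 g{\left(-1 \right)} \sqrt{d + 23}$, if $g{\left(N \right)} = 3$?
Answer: $63 \sqrt{29} \approx 339.27$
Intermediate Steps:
$d = 6$ ($d = 2 - \left(-4\right) 1 = 2 - -4 = 2 + 4 = 6$)
$21 g{\left(-1 \right)} \sqrt{d + 23} = 21 \cdot 3 \sqrt{6 + 23} = 63 \sqrt{29}$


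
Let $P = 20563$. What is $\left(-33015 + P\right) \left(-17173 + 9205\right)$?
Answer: $99217536$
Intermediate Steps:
$\left(-33015 + P\right) \left(-17173 + 9205\right) = \left(-33015 + 20563\right) \left(-17173 + 9205\right) = \left(-12452\right) \left(-7968\right) = 99217536$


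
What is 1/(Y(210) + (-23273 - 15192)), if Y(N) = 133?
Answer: -1/38332 ≈ -2.6088e-5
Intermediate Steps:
1/(Y(210) + (-23273 - 15192)) = 1/(133 + (-23273 - 15192)) = 1/(133 - 38465) = 1/(-38332) = -1/38332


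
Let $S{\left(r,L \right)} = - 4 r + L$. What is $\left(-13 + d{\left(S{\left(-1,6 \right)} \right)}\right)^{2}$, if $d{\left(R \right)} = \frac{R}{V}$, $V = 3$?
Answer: $\frac{841}{9} \approx 93.444$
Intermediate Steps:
$S{\left(r,L \right)} = L - 4 r$
$d{\left(R \right)} = \frac{R}{3}$
$\left(-13 + d{\left(S{\left(-1,6 \right)} \right)}\right)^{2} = \left(-13 + \frac{6 - -4}{3}\right)^{2} = \left(-13 + \frac{6 + 4}{3}\right)^{2} = \left(-13 + \frac{1}{3} \cdot 10\right)^{2} = \left(-13 + \frac{10}{3}\right)^{2} = \left(- \frac{29}{3}\right)^{2} = \frac{841}{9}$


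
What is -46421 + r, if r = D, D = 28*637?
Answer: -28585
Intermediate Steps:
D = 17836
r = 17836
-46421 + r = -46421 + 17836 = -28585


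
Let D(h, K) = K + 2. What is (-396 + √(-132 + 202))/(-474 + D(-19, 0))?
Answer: 99/118 - √70/472 ≈ 0.82126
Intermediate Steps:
D(h, K) = 2 + K
(-396 + √(-132 + 202))/(-474 + D(-19, 0)) = (-396 + √(-132 + 202))/(-474 + (2 + 0)) = (-396 + √70)/(-474 + 2) = (-396 + √70)/(-472) = (-396 + √70)*(-1/472) = 99/118 - √70/472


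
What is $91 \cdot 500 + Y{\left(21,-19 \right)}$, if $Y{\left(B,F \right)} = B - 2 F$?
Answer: $45559$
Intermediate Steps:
$91 \cdot 500 + Y{\left(21,-19 \right)} = 91 \cdot 500 + \left(21 - -38\right) = 45500 + \left(21 + 38\right) = 45500 + 59 = 45559$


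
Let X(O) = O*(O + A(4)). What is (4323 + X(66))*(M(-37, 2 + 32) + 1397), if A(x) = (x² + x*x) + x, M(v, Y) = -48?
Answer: 14913195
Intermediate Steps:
A(x) = x + 2*x² (A(x) = (x² + x²) + x = 2*x² + x = x + 2*x²)
X(O) = O*(36 + O) (X(O) = O*(O + 4*(1 + 2*4)) = O*(O + 4*(1 + 8)) = O*(O + 4*9) = O*(O + 36) = O*(36 + O))
(4323 + X(66))*(M(-37, 2 + 32) + 1397) = (4323 + 66*(36 + 66))*(-48 + 1397) = (4323 + 66*102)*1349 = (4323 + 6732)*1349 = 11055*1349 = 14913195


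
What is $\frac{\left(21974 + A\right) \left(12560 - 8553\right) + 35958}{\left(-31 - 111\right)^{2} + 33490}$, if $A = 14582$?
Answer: $\frac{73257925}{26827} \approx 2730.8$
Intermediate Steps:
$\frac{\left(21974 + A\right) \left(12560 - 8553\right) + 35958}{\left(-31 - 111\right)^{2} + 33490} = \frac{\left(21974 + 14582\right) \left(12560 - 8553\right) + 35958}{\left(-31 - 111\right)^{2} + 33490} = \frac{36556 \cdot 4007 + 35958}{\left(-142\right)^{2} + 33490} = \frac{146479892 + 35958}{20164 + 33490} = \frac{146515850}{53654} = 146515850 \cdot \frac{1}{53654} = \frac{73257925}{26827}$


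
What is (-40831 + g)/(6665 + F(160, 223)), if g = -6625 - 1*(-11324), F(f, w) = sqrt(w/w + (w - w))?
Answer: -6022/1111 ≈ -5.4203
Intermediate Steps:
F(f, w) = 1 (F(f, w) = sqrt(1 + 0) = sqrt(1) = 1)
g = 4699 (g = -6625 + 11324 = 4699)
(-40831 + g)/(6665 + F(160, 223)) = (-40831 + 4699)/(6665 + 1) = -36132/6666 = -36132*1/6666 = -6022/1111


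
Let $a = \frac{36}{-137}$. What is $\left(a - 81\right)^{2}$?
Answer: $\frac{123943689}{18769} \approx 6603.6$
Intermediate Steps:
$a = - \frac{36}{137}$ ($a = 36 \left(- \frac{1}{137}\right) = - \frac{36}{137} \approx -0.26277$)
$\left(a - 81\right)^{2} = \left(- \frac{36}{137} - 81\right)^{2} = \left(- \frac{11133}{137}\right)^{2} = \frac{123943689}{18769}$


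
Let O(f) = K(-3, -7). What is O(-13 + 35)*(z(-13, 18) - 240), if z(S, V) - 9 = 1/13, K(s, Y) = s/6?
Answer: 1501/13 ≈ 115.46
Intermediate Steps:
K(s, Y) = s/6 (K(s, Y) = s*(⅙) = s/6)
O(f) = -½ (O(f) = (⅙)*(-3) = -½)
z(S, V) = 118/13 (z(S, V) = 9 + 1/13 = 118/13)
O(-13 + 35)*(z(-13, 18) - 240) = -(118/13 - 240)/2 = -½*(-3002/13) = 1501/13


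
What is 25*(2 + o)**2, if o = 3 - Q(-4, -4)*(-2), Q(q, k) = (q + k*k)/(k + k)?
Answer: 100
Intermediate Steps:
Q(q, k) = (q + k**2)/(2*k) (Q(q, k) = (q + k**2)/((2*k)) = (q + k**2)*(1/(2*k)) = (q + k**2)/(2*k))
o = 0 (o = 3 - (1/2)*(-4 + (-4)**2)/(-4)*(-2) = 3 - (1/2)*(-1/4)*(-4 + 16)*(-2) = 3 - (1/2)*(-1/4)*12*(-2) = 3 - (-3)*(-2)/2 = 3 - 1*3 = 3 - 3 = 0)
25*(2 + o)**2 = 25*(2 + 0)**2 = 25*2**2 = 25*4 = 100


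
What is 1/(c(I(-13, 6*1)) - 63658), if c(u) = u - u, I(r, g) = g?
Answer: -1/63658 ≈ -1.5709e-5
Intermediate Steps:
c(u) = 0
1/(c(I(-13, 6*1)) - 63658) = 1/(0 - 63658) = 1/(-63658) = -1/63658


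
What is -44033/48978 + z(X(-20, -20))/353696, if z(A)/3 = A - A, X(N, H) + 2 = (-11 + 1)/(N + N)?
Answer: -44033/48978 ≈ -0.89904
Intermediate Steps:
X(N, H) = -2 - 5/N (X(N, H) = -2 + (-11 + 1)/(N + N) = -2 - 10*1/(2*N) = -2 - 5/N)
z(A) = 0 (z(A) = 3*(A - A) = 3*0 = 0)
-44033/48978 + z(X(-20, -20))/353696 = -44033/48978 + 0/353696 = -44033*1/48978 + 0*(1/353696) = -44033/48978 + 0 = -44033/48978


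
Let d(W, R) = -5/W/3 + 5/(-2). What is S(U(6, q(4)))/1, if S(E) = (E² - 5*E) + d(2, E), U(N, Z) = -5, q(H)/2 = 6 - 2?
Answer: 140/3 ≈ 46.667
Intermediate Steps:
q(H) = 8 (q(H) = 2*(6 - 2) = 2*4 = 8)
d(W, R) = -5/2 - 5/(3*W) (d(W, R) = -5/W*(⅓) + 5*(-½) = -5/(3*W) - 5/2 = -5/2 - 5/(3*W))
S(E) = -10/3 + E² - 5*E (S(E) = (E² - 5*E) + (⅚)*(-2 - 3*2)/2 = (E² - 5*E) + (⅚)*(½)*(-2 - 6) = (E² - 5*E) + (⅚)*(½)*(-8) = (E² - 5*E) - 10/3 = -10/3 + E² - 5*E)
S(U(6, q(4)))/1 = (-10/3 + (-5)² - 5*(-5))/1 = 1*(-10/3 + 25 + 25) = 1*(140/3) = 140/3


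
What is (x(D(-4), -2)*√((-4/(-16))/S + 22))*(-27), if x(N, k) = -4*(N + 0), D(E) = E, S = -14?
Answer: -108*√17234/7 ≈ -2025.4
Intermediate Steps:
x(N, k) = -4*N
(x(D(-4), -2)*√((-4/(-16))/S + 22))*(-27) = ((-4*(-4))*√(-4/(-16)/(-14) + 22))*(-27) = (16*√(-4*(-1/16)*(-1/14) + 22))*(-27) = (16*√((¼)*(-1/14) + 22))*(-27) = (16*√(-1/56 + 22))*(-27) = (16*√(1231/56))*(-27) = (16*(√17234/28))*(-27) = (4*√17234/7)*(-27) = -108*√17234/7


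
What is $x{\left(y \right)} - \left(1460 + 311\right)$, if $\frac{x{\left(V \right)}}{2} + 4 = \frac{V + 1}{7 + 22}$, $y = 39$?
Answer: $- \frac{51511}{29} \approx -1776.2$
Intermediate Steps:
$x{\left(V \right)} = - \frac{230}{29} + \frac{2 V}{29}$ ($x{\left(V \right)} = -8 + 2 \frac{V + 1}{7 + 22} = -8 + 2 \frac{1 + V}{29} = -8 + 2 \left(1 + V\right) \frac{1}{29} = -8 + 2 \left(\frac{1}{29} + \frac{V}{29}\right) = -8 + \left(\frac{2}{29} + \frac{2 V}{29}\right) = - \frac{230}{29} + \frac{2 V}{29}$)
$x{\left(y \right)} - \left(1460 + 311\right) = \left(- \frac{230}{29} + \frac{2}{29} \cdot 39\right) - \left(1460 + 311\right) = \left(- \frac{230}{29} + \frac{78}{29}\right) - 1771 = - \frac{152}{29} - 1771 = - \frac{51511}{29}$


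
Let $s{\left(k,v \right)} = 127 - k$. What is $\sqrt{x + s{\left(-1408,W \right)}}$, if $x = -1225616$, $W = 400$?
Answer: $3 i \sqrt{136009} \approx 1106.4 i$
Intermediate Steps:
$\sqrt{x + s{\left(-1408,W \right)}} = \sqrt{-1225616 + \left(127 - -1408\right)} = \sqrt{-1225616 + \left(127 + 1408\right)} = \sqrt{-1225616 + 1535} = \sqrt{-1224081} = 3 i \sqrt{136009}$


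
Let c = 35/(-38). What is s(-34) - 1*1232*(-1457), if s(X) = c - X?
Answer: 68212169/38 ≈ 1.7951e+6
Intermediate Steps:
c = -35/38 (c = 35*(-1/38) = -35/38 ≈ -0.92105)
s(X) = -35/38 - X
s(-34) - 1*1232*(-1457) = (-35/38 - 1*(-34)) - 1*1232*(-1457) = (-35/38 + 34) - 1232*(-1457) = 1257/38 + 1795024 = 68212169/38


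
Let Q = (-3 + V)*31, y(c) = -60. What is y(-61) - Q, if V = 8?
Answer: -215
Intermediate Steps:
Q = 155 (Q = (-3 + 8)*31 = 5*31 = 155)
y(-61) - Q = -60 - 1*155 = -60 - 155 = -215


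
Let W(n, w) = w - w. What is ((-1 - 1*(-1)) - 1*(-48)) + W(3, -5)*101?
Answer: 48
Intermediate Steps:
W(n, w) = 0
((-1 - 1*(-1)) - 1*(-48)) + W(3, -5)*101 = ((-1 - 1*(-1)) - 1*(-48)) + 0*101 = ((-1 + 1) + 48) + 0 = (0 + 48) + 0 = 48 + 0 = 48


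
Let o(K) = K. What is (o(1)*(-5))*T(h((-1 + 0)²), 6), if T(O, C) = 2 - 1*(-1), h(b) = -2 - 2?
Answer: -15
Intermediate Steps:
h(b) = -4
T(O, C) = 3 (T(O, C) = 2 + 1 = 3)
(o(1)*(-5))*T(h((-1 + 0)²), 6) = (1*(-5))*3 = -5*3 = -15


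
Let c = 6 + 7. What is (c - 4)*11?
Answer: 99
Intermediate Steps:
c = 13
(c - 4)*11 = (13 - 4)*11 = 9*11 = 99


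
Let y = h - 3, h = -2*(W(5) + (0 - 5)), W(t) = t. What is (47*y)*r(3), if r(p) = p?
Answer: -423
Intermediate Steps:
h = 0 (h = -2*(5 + (0 - 5)) = -2*(5 - 5) = -2*0 = 0)
y = -3 (y = 0 - 3 = -3)
(47*y)*r(3) = (47*(-3))*3 = -141*3 = -423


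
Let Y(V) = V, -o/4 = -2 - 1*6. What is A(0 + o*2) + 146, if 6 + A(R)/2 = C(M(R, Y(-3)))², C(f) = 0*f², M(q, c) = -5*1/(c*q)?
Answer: 134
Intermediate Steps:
o = 32 (o = -4*(-2 - 1*6) = -4*(-2 - 6) = -4*(-8) = 32)
M(q, c) = -5/(c*q) (M(q, c) = -5*1/(c*q) = -5/(c*q))
C(f) = 0
A(R) = -12 (A(R) = -12 + 2*0² = -12 + 2*0 = -12 + 0 = -12)
A(0 + o*2) + 146 = -12 + 146 = 134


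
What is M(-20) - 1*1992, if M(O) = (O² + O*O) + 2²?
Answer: -1188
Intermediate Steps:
M(O) = 4 + 2*O² (M(O) = (O² + O²) + 4 = 2*O² + 4 = 4 + 2*O²)
M(-20) - 1*1992 = (4 + 2*(-20)²) - 1*1992 = (4 + 2*400) - 1992 = (4 + 800) - 1992 = 804 - 1992 = -1188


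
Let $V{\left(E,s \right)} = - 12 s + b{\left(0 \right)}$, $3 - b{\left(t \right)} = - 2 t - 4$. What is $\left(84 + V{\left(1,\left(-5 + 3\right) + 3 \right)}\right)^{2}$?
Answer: $6241$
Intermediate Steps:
$b{\left(t \right)} = 7 + 2 t$ ($b{\left(t \right)} = 3 - \left(- 2 t - 4\right) = 3 - \left(-4 - 2 t\right) = 3 + \left(4 + 2 t\right) = 7 + 2 t$)
$V{\left(E,s \right)} = 7 - 12 s$ ($V{\left(E,s \right)} = - 12 s + \left(7 + 2 \cdot 0\right) = - 12 s + \left(7 + 0\right) = - 12 s + 7 = 7 - 12 s$)
$\left(84 + V{\left(1,\left(-5 + 3\right) + 3 \right)}\right)^{2} = \left(84 + \left(7 - 12 \left(\left(-5 + 3\right) + 3\right)\right)\right)^{2} = \left(84 + \left(7 - 12 \left(-2 + 3\right)\right)\right)^{2} = \left(84 + \left(7 - 12\right)\right)^{2} = \left(84 - 5\right)^{2} = 79^{2} = 6241$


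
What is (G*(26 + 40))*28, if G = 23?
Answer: 42504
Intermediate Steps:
(G*(26 + 40))*28 = (23*(26 + 40))*28 = (23*66)*28 = 1518*28 = 42504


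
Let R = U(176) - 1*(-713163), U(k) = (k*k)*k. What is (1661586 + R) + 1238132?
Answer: 9064657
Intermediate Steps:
U(k) = k³ (U(k) = k²*k = k³)
R = 6164939 (R = 176³ - 1*(-713163) = 5451776 + 713163 = 6164939)
(1661586 + R) + 1238132 = (1661586 + 6164939) + 1238132 = 7826525 + 1238132 = 9064657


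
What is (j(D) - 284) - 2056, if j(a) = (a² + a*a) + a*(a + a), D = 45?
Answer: 5760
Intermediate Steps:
j(a) = 4*a² (j(a) = (a² + a²) + a*(2*a) = 2*a² + 2*a² = 4*a²)
(j(D) - 284) - 2056 = (4*45² - 284) - 2056 = (4*2025 - 284) - 2056 = (8100 - 284) - 2056 = 7816 - 2056 = 5760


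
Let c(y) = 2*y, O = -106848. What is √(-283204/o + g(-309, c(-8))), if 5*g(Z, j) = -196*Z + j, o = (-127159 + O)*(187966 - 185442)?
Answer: √6600642936866847986285/738292085 ≈ 110.04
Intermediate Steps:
o = -590633668 (o = (-127159 - 106848)*(187966 - 185442) = -234007*2524 = -590633668)
g(Z, j) = -196*Z/5 + j/5 (g(Z, j) = (-196*Z + j)/5 = (j - 196*Z)/5 = -196*Z/5 + j/5)
√(-283204/o + g(-309, c(-8))) = √(-283204/(-590633668) + (-196/5*(-309) + (2*(-8))/5)) = √(-283204*(-1/590633668) + (60564/5 + (⅕)*(-16))) = √(70801/147658417 + (60564/5 - 16/5)) = √(70801/147658417 + 60548/5) = √(8940422186521/738292085) = √6600642936866847986285/738292085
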